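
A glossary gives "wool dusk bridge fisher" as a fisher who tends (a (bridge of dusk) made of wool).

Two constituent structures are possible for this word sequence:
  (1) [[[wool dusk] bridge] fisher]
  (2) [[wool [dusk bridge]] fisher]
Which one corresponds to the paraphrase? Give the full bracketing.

[[wool [dusk bridge]] fisher]

The paraphrase's head is the "fisher" part ("fisher"); its modifier is "wool dusk bridge".
That top-level split, carried through the inner groups, gives [[wool [dusk bridge]] fisher].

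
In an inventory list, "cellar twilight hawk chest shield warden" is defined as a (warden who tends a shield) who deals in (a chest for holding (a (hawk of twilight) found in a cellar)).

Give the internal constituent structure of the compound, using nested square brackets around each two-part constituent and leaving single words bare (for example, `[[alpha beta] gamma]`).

[[[cellar [twilight hawk]] chest] [shield warden]]

At the top level: head "warden" (specifically "shield warden"); modifier "cellar twilight hawk chest".
Inside "cellar twilight hawk chest": head "chest", modifier "cellar twilight hawk".
Inside "cellar twilight hawk": head "hawk" (specifically "twilight hawk"), modifier "cellar".
Inside "twilight hawk": head "hawk", modifier "twilight".
Inside "shield warden": head "warden", modifier "shield".
Putting it together: [[[cellar [twilight hawk]] chest] [shield warden]].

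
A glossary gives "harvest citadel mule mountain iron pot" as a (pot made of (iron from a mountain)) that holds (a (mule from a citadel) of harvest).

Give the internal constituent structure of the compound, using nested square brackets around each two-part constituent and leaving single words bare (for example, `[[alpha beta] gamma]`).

The outermost head in the paraphrase is "pot" (specifically "mountain iron pot"), modified by "harvest citadel mule".
Inside "harvest citadel mule": head "mule" (specifically "citadel mule"), modifier "harvest".
Inside "citadel mule": head "mule", modifier "citadel".
Inside "mountain iron pot": head "pot", modifier "mountain iron".
Inside "mountain iron": head "iron", modifier "mountain".
Putting it together: [[harvest [citadel mule]] [[mountain iron] pot]].

[[harvest [citadel mule]] [[mountain iron] pot]]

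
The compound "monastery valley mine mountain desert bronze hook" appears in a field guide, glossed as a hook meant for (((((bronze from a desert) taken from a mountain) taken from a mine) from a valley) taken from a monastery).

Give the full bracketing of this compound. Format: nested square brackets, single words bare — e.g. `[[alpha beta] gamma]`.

[[monastery [valley [mine [mountain [desert bronze]]]]] hook]

Overall it is a kind of hook; the modifier is "monastery valley mine mountain desert bronze".
"monastery valley mine mountain desert bronze" → head "bronze" (specifically "valley mine mountain desert bronze"), modifier "monastery".
"valley mine mountain desert bronze" → head "bronze" (specifically "mine mountain desert bronze"), modifier "valley".
"mine mountain desert bronze" → head "bronze" (specifically "mountain desert bronze"), modifier "mine".
"mountain desert bronze" → head "bronze" (specifically "desert bronze"), modifier "mountain".
"desert bronze" → head "bronze", modifier "desert".
Putting it together: [[monastery [valley [mine [mountain [desert bronze]]]]] hook].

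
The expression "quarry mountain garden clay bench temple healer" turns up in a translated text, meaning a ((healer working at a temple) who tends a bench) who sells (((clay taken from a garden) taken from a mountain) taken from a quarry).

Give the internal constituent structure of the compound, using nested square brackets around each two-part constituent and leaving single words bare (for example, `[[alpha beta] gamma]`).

At the top level: head "healer" (specifically "bench temple healer"); modifier "quarry mountain garden clay".
Within "quarry mountain garden clay", the head is "clay" (specifically "mountain garden clay") and the modifier is "quarry".
Within "mountain garden clay", the head is "clay" (specifically "garden clay") and the modifier is "mountain".
Within "garden clay", the head is "clay" and the modifier is "garden".
Within "bench temple healer", the head is "healer" (specifically "temple healer") and the modifier is "bench".
Within "temple healer", the head is "healer" and the modifier is "temple".
Assembled: [[quarry [mountain [garden clay]]] [bench [temple healer]]].

[[quarry [mountain [garden clay]]] [bench [temple healer]]]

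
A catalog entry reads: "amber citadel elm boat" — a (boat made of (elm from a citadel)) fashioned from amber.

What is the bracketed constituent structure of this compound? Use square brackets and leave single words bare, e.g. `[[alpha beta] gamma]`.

Overall it is a kind of boat (specifically "citadel elm boat"); the modifier is "amber".
Inside "citadel elm boat": head "boat", modifier "citadel elm".
Inside "citadel elm": head "elm", modifier "citadel".
So the structure is [amber [[citadel elm] boat]].

[amber [[citadel elm] boat]]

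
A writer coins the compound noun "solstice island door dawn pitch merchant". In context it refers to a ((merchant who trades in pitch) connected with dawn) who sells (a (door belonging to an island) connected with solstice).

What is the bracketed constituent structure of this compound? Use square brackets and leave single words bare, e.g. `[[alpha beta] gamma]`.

The outermost head in the paraphrase is "merchant" (specifically "dawn pitch merchant"), modified by "solstice island door".
"solstice island door" → head "door" (specifically "island door"), modifier "solstice".
"island door" → head "door", modifier "island".
"dawn pitch merchant" → head "merchant" (specifically "pitch merchant"), modifier "dawn".
"pitch merchant" → head "merchant", modifier "pitch".
Putting it together: [[solstice [island door]] [dawn [pitch merchant]]].

[[solstice [island door]] [dawn [pitch merchant]]]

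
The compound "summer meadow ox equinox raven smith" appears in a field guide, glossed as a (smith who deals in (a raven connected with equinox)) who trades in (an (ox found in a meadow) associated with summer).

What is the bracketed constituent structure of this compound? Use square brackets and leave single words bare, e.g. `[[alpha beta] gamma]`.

At the top level: head "smith" (specifically "equinox raven smith"); modifier "summer meadow ox".
Inside "summer meadow ox": head "ox" (specifically "meadow ox"), modifier "summer".
Inside "meadow ox": head "ox", modifier "meadow".
Inside "equinox raven smith": head "smith", modifier "equinox raven".
Inside "equinox raven": head "raven", modifier "equinox".
Putting it together: [[summer [meadow ox]] [[equinox raven] smith]].

[[summer [meadow ox]] [[equinox raven] smith]]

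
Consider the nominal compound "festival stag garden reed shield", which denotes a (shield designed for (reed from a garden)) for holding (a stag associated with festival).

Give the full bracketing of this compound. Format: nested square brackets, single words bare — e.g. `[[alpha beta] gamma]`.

At the top level: head "shield" (specifically "garden reed shield"); modifier "festival stag".
"festival stag" → head "stag", modifier "festival".
"garden reed shield" → head "shield", modifier "garden reed".
"garden reed" → head "reed", modifier "garden".
Putting it together: [[festival stag] [[garden reed] shield]].

[[festival stag] [[garden reed] shield]]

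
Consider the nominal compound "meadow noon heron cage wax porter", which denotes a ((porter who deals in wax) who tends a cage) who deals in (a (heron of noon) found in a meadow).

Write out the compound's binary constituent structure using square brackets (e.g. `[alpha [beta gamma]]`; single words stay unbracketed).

[[meadow [noon heron]] [cage [wax porter]]]

Whole compound: head "porter" (specifically "cage wax porter"), modifier "meadow noon heron".
Inside "meadow noon heron": head "heron" (specifically "noon heron"), modifier "meadow".
Inside "noon heron": head "heron", modifier "noon".
Inside "cage wax porter": head "porter" (specifically "wax porter"), modifier "cage".
Inside "wax porter": head "porter", modifier "wax".
Assembled: [[meadow [noon heron]] [cage [wax porter]]].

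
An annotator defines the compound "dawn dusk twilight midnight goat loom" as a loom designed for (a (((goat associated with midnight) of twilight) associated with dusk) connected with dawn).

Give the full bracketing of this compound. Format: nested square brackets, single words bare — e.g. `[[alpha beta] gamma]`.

The outermost head in the paraphrase is "loom", modified by "dawn dusk twilight midnight goat".
Inside "dawn dusk twilight midnight goat": head "goat" (specifically "dusk twilight midnight goat"), modifier "dawn".
Inside "dusk twilight midnight goat": head "goat" (specifically "twilight midnight goat"), modifier "dusk".
Inside "twilight midnight goat": head "goat" (specifically "midnight goat"), modifier "twilight".
Inside "midnight goat": head "goat", modifier "midnight".
So the structure is [[dawn [dusk [twilight [midnight goat]]]] loom].

[[dawn [dusk [twilight [midnight goat]]]] loom]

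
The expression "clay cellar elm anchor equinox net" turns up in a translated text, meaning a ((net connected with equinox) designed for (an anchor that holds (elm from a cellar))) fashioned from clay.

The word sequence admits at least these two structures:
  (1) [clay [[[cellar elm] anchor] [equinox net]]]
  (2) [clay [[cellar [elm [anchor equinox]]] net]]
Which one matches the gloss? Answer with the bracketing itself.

[clay [[[cellar elm] anchor] [equinox net]]]

The paraphrase's head is the "net" part ("cellar elm anchor equinox net"); its modifier is "clay".
That top-level split, carried through the inner groups, gives [clay [[[cellar elm] anchor] [equinox net]]].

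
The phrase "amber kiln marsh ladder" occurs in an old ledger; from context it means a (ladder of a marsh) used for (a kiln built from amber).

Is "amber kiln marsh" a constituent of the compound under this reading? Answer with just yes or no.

The top-level split is [amber kiln] [marsh ladder]; the full structure is [[amber kiln] [marsh ladder]].
"amber kiln marsh" straddles a constituent boundary, so it is not a single unit.

no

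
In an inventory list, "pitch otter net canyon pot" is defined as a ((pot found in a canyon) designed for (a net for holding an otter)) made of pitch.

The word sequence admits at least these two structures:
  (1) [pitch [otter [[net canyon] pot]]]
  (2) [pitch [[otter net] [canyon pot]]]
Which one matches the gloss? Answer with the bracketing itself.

[pitch [[otter net] [canyon pot]]]

The paraphrase's head is the "pot" part ("otter net canyon pot"); its modifier is "pitch".
That top-level split, carried through the inner groups, gives [pitch [[otter net] [canyon pot]]].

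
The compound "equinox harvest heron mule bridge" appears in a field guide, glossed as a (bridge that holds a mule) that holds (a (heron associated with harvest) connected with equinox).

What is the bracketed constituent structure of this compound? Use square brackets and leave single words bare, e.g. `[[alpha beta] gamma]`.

[[equinox [harvest heron]] [mule bridge]]

Whole compound: head "bridge" (specifically "mule bridge"), modifier "equinox harvest heron".
Inside "equinox harvest heron": head "heron" (specifically "harvest heron"), modifier "equinox".
Inside "harvest heron": head "heron", modifier "harvest".
Inside "mule bridge": head "bridge", modifier "mule".
Assembled: [[equinox [harvest heron]] [mule bridge]].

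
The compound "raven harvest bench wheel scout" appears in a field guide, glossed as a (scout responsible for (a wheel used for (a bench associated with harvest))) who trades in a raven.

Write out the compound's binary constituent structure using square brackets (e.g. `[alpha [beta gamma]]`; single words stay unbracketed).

[raven [[[harvest bench] wheel] scout]]

Overall it is a kind of scout (specifically "harvest bench wheel scout"); the modifier is "raven".
"harvest bench wheel scout" → head "scout", modifier "harvest bench wheel".
"harvest bench wheel" → head "wheel", modifier "harvest bench".
"harvest bench" → head "bench", modifier "harvest".
Assembled: [raven [[[harvest bench] wheel] scout]].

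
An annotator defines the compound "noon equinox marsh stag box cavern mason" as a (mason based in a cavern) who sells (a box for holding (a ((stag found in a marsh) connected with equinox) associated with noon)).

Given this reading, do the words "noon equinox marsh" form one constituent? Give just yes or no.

no

The top-level split is [noon equinox marsh stag box] [cavern mason]; the full structure is [[[noon [equinox [marsh stag]]] box] [cavern mason]].
"noon equinox marsh" straddles a constituent boundary, so it is not a single unit.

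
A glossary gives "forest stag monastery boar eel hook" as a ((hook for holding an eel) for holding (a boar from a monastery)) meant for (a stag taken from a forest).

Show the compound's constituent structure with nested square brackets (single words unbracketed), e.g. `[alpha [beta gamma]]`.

Overall it is a kind of hook (specifically "monastery boar eel hook"); the modifier is "forest stag".
Inside "forest stag": head "stag", modifier "forest".
Inside "monastery boar eel hook": head "hook" (specifically "eel hook"), modifier "monastery boar".
Inside "monastery boar": head "boar", modifier "monastery".
Inside "eel hook": head "hook", modifier "eel".
Putting it together: [[forest stag] [[monastery boar] [eel hook]]].

[[forest stag] [[monastery boar] [eel hook]]]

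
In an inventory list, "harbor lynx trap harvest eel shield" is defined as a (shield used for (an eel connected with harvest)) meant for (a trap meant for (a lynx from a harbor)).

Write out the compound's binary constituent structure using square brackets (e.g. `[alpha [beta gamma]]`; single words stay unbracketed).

[[[harbor lynx] trap] [[harvest eel] shield]]

At the top level: head "shield" (specifically "harvest eel shield"); modifier "harbor lynx trap".
Inside "harbor lynx trap": head "trap", modifier "harbor lynx".
Inside "harbor lynx": head "lynx", modifier "harbor".
Inside "harvest eel shield": head "shield", modifier "harvest eel".
Inside "harvest eel": head "eel", modifier "harvest".
Putting it together: [[[harbor lynx] trap] [[harvest eel] shield]].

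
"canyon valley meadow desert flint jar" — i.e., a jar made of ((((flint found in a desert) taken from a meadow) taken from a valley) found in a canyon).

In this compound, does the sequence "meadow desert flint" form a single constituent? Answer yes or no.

The paraphrase groups the words so that "meadow desert flint" is one unit: it corresponds to a single parenthesized sub-phrase.
The full structure is [[canyon [valley [meadow [desert flint]]]] jar], in which [meadow desert flint] is a constituent.

yes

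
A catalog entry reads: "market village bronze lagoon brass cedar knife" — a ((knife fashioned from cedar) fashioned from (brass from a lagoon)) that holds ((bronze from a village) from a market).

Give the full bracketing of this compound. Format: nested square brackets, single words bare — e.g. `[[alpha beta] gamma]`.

The outermost head in the paraphrase is "knife" (specifically "lagoon brass cedar knife"), modified by "market village bronze".
"market village bronze" → head "bronze" (specifically "village bronze"), modifier "market".
"village bronze" → head "bronze", modifier "village".
"lagoon brass cedar knife" → head "knife" (specifically "cedar knife"), modifier "lagoon brass".
"lagoon brass" → head "brass", modifier "lagoon".
"cedar knife" → head "knife", modifier "cedar".
Assembled: [[market [village bronze]] [[lagoon brass] [cedar knife]]].

[[market [village bronze]] [[lagoon brass] [cedar knife]]]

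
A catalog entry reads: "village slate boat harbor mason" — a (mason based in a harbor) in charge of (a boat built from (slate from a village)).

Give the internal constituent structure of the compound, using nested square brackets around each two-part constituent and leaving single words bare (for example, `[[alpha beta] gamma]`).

At the top level: head "mason" (specifically "harbor mason"); modifier "village slate boat".
Within "village slate boat", the head is "boat" and the modifier is "village slate".
Within "village slate", the head is "slate" and the modifier is "village".
Within "harbor mason", the head is "mason" and the modifier is "harbor".
Assembled: [[[village slate] boat] [harbor mason]].

[[[village slate] boat] [harbor mason]]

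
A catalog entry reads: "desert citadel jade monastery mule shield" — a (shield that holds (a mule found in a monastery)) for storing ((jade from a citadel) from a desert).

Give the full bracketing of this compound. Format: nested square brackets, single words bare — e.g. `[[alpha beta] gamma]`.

The outermost head in the paraphrase is "shield" (specifically "monastery mule shield"), modified by "desert citadel jade".
Inside "desert citadel jade": head "jade" (specifically "citadel jade"), modifier "desert".
Inside "citadel jade": head "jade", modifier "citadel".
Inside "monastery mule shield": head "shield", modifier "monastery mule".
Inside "monastery mule": head "mule", modifier "monastery".
Putting it together: [[desert [citadel jade]] [[monastery mule] shield]].

[[desert [citadel jade]] [[monastery mule] shield]]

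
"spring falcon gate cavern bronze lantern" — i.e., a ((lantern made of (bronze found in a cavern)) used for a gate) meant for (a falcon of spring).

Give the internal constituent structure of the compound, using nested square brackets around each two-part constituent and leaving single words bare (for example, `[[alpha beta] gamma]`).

[[spring falcon] [gate [[cavern bronze] lantern]]]

At the top level: head "lantern" (specifically "gate cavern bronze lantern"); modifier "spring falcon".
Within "spring falcon", the head is "falcon" and the modifier is "spring".
Within "gate cavern bronze lantern", the head is "lantern" (specifically "cavern bronze lantern") and the modifier is "gate".
Within "cavern bronze lantern", the head is "lantern" and the modifier is "cavern bronze".
Within "cavern bronze", the head is "bronze" and the modifier is "cavern".
So the structure is [[spring falcon] [gate [[cavern bronze] lantern]]].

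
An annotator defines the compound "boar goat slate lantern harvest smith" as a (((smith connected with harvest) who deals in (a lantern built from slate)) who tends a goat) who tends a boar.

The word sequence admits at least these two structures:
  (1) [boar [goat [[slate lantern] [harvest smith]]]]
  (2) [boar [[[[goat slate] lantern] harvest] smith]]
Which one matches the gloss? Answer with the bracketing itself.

The paraphrase's head is the "smith" part ("goat slate lantern harvest smith"); its modifier is "boar".
That top-level split, carried through the inner groups, gives [boar [goat [[slate lantern] [harvest smith]]]].

[boar [goat [[slate lantern] [harvest smith]]]]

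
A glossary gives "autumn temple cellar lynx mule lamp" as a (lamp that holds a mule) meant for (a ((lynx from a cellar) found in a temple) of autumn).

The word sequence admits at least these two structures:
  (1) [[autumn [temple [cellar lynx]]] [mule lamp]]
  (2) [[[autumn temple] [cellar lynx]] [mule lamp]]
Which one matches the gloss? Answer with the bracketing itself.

The paraphrase's head is the "lamp" part ("mule lamp"); its modifier is "autumn temple cellar lynx".
That top-level split, carried through the inner groups, gives [[autumn [temple [cellar lynx]]] [mule lamp]].

[[autumn [temple [cellar lynx]]] [mule lamp]]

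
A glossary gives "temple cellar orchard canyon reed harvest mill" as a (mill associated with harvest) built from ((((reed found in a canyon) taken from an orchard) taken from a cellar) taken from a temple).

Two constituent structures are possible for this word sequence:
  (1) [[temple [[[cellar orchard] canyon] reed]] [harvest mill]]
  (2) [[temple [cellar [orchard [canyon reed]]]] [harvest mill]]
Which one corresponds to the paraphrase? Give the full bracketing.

The paraphrase's head is the "mill" part ("harvest mill"); its modifier is "temple cellar orchard canyon reed".
That top-level split, carried through the inner groups, gives [[temple [cellar [orchard [canyon reed]]]] [harvest mill]].

[[temple [cellar [orchard [canyon reed]]]] [harvest mill]]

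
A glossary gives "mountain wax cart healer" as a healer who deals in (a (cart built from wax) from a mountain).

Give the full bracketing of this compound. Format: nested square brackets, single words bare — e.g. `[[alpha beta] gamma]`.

The outermost head in the paraphrase is "healer", modified by "mountain wax cart".
Inside "mountain wax cart": head "cart" (specifically "wax cart"), modifier "mountain".
Inside "wax cart": head "cart", modifier "wax".
So the structure is [[mountain [wax cart]] healer].

[[mountain [wax cart]] healer]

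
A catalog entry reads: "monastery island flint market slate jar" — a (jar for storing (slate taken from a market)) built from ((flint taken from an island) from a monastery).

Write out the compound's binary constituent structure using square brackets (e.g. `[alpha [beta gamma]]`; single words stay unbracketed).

[[monastery [island flint]] [[market slate] jar]]

The outermost head in the paraphrase is "jar" (specifically "market slate jar"), modified by "monastery island flint".
Within "monastery island flint", the head is "flint" (specifically "island flint") and the modifier is "monastery".
Within "island flint", the head is "flint" and the modifier is "island".
Within "market slate jar", the head is "jar" and the modifier is "market slate".
Within "market slate", the head is "slate" and the modifier is "market".
So the structure is [[monastery [island flint]] [[market slate] jar]].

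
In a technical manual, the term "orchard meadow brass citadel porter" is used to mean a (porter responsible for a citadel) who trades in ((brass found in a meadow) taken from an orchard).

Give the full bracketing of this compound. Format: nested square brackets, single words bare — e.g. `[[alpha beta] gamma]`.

Overall it is a kind of porter (specifically "citadel porter"); the modifier is "orchard meadow brass".
"orchard meadow brass" → head "brass" (specifically "meadow brass"), modifier "orchard".
"meadow brass" → head "brass", modifier "meadow".
"citadel porter" → head "porter", modifier "citadel".
Assembled: [[orchard [meadow brass]] [citadel porter]].

[[orchard [meadow brass]] [citadel porter]]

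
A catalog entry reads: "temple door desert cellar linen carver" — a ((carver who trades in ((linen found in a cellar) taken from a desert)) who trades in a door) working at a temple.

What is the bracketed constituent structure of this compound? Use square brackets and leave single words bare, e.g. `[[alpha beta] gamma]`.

[temple [door [[desert [cellar linen]] carver]]]

The outermost head in the paraphrase is "carver" (specifically "door desert cellar linen carver"), modified by "temple".
Within "door desert cellar linen carver", the head is "carver" (specifically "desert cellar linen carver") and the modifier is "door".
Within "desert cellar linen carver", the head is "carver" and the modifier is "desert cellar linen".
Within "desert cellar linen", the head is "linen" (specifically "cellar linen") and the modifier is "desert".
Within "cellar linen", the head is "linen" and the modifier is "cellar".
Putting it together: [temple [door [[desert [cellar linen]] carver]]].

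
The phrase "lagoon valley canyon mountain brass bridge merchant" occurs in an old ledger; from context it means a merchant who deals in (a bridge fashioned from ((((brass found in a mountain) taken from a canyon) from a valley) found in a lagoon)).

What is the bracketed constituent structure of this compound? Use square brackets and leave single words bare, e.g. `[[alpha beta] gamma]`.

Whole compound: head "merchant", modifier "lagoon valley canyon mountain brass bridge".
Within "lagoon valley canyon mountain brass bridge", the head is "bridge" and the modifier is "lagoon valley canyon mountain brass".
Within "lagoon valley canyon mountain brass", the head is "brass" (specifically "valley canyon mountain brass") and the modifier is "lagoon".
Within "valley canyon mountain brass", the head is "brass" (specifically "canyon mountain brass") and the modifier is "valley".
Within "canyon mountain brass", the head is "brass" (specifically "mountain brass") and the modifier is "canyon".
Within "mountain brass", the head is "brass" and the modifier is "mountain".
Assembled: [[[lagoon [valley [canyon [mountain brass]]]] bridge] merchant].

[[[lagoon [valley [canyon [mountain brass]]]] bridge] merchant]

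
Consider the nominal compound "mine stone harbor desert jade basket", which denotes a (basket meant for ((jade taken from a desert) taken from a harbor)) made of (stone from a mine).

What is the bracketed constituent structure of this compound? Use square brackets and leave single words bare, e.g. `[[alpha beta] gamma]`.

[[mine stone] [[harbor [desert jade]] basket]]

Whole compound: head "basket" (specifically "harbor desert jade basket"), modifier "mine stone".
Inside "mine stone": head "stone", modifier "mine".
Inside "harbor desert jade basket": head "basket", modifier "harbor desert jade".
Inside "harbor desert jade": head "jade" (specifically "desert jade"), modifier "harbor".
Inside "desert jade": head "jade", modifier "desert".
So the structure is [[mine stone] [[harbor [desert jade]] basket]].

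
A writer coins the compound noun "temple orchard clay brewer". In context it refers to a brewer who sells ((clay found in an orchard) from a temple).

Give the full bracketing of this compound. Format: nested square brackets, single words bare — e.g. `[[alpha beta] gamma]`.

At the top level: head "brewer"; modifier "temple orchard clay".
Within "temple orchard clay", the head is "clay" (specifically "orchard clay") and the modifier is "temple".
Within "orchard clay", the head is "clay" and the modifier is "orchard".
So the structure is [[temple [orchard clay]] brewer].

[[temple [orchard clay]] brewer]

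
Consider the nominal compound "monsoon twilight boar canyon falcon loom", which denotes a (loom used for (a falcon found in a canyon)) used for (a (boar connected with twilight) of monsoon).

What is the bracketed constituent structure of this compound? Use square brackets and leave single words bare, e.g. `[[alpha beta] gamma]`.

Overall it is a kind of loom (specifically "canyon falcon loom"); the modifier is "monsoon twilight boar".
Within "monsoon twilight boar", the head is "boar" (specifically "twilight boar") and the modifier is "monsoon".
Within "twilight boar", the head is "boar" and the modifier is "twilight".
Within "canyon falcon loom", the head is "loom" and the modifier is "canyon falcon".
Within "canyon falcon", the head is "falcon" and the modifier is "canyon".
Putting it together: [[monsoon [twilight boar]] [[canyon falcon] loom]].

[[monsoon [twilight boar]] [[canyon falcon] loom]]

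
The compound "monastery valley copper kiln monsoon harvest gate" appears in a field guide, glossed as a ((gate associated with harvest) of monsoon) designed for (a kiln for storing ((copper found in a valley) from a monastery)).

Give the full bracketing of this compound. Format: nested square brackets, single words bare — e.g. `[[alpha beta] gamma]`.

[[[monastery [valley copper]] kiln] [monsoon [harvest gate]]]

Whole compound: head "gate" (specifically "monsoon harvest gate"), modifier "monastery valley copper kiln".
Within "monastery valley copper kiln", the head is "kiln" and the modifier is "monastery valley copper".
Within "monastery valley copper", the head is "copper" (specifically "valley copper") and the modifier is "monastery".
Within "valley copper", the head is "copper" and the modifier is "valley".
Within "monsoon harvest gate", the head is "gate" (specifically "harvest gate") and the modifier is "monsoon".
Within "harvest gate", the head is "gate" and the modifier is "harvest".
Assembled: [[[monastery [valley copper]] kiln] [monsoon [harvest gate]]].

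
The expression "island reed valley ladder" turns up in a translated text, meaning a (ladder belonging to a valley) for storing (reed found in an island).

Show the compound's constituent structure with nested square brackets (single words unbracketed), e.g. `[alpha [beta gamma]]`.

Overall it is a kind of ladder (specifically "valley ladder"); the modifier is "island reed".
Inside "island reed": head "reed", modifier "island".
Inside "valley ladder": head "ladder", modifier "valley".
Putting it together: [[island reed] [valley ladder]].

[[island reed] [valley ladder]]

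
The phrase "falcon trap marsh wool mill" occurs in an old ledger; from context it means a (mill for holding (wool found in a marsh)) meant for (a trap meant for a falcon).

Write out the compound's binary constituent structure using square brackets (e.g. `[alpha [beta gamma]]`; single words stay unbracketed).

The outermost head in the paraphrase is "mill" (specifically "marsh wool mill"), modified by "falcon trap".
Inside "falcon trap": head "trap", modifier "falcon".
Inside "marsh wool mill": head "mill", modifier "marsh wool".
Inside "marsh wool": head "wool", modifier "marsh".
Assembled: [[falcon trap] [[marsh wool] mill]].

[[falcon trap] [[marsh wool] mill]]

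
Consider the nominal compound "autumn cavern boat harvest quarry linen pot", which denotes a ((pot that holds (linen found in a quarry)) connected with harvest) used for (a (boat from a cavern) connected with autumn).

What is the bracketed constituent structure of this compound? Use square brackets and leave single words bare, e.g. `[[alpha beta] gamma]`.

Overall it is a kind of pot (specifically "harvest quarry linen pot"); the modifier is "autumn cavern boat".
Inside "autumn cavern boat": head "boat" (specifically "cavern boat"), modifier "autumn".
Inside "cavern boat": head "boat", modifier "cavern".
Inside "harvest quarry linen pot": head "pot" (specifically "quarry linen pot"), modifier "harvest".
Inside "quarry linen pot": head "pot", modifier "quarry linen".
Inside "quarry linen": head "linen", modifier "quarry".
Putting it together: [[autumn [cavern boat]] [harvest [[quarry linen] pot]]].

[[autumn [cavern boat]] [harvest [[quarry linen] pot]]]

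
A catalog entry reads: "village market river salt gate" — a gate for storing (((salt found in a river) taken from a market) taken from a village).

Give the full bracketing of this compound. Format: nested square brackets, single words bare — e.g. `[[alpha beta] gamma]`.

[[village [market [river salt]]] gate]

Overall it is a kind of gate; the modifier is "village market river salt".
Within "village market river salt", the head is "salt" (specifically "market river salt") and the modifier is "village".
Within "market river salt", the head is "salt" (specifically "river salt") and the modifier is "market".
Within "river salt", the head is "salt" and the modifier is "river".
Assembled: [[village [market [river salt]]] gate].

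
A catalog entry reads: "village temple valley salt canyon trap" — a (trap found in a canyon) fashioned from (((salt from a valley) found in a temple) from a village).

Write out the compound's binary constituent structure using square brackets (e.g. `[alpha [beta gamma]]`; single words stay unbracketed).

The outermost head in the paraphrase is "trap" (specifically "canyon trap"), modified by "village temple valley salt".
Inside "village temple valley salt": head "salt" (specifically "temple valley salt"), modifier "village".
Inside "temple valley salt": head "salt" (specifically "valley salt"), modifier "temple".
Inside "valley salt": head "salt", modifier "valley".
Inside "canyon trap": head "trap", modifier "canyon".
Putting it together: [[village [temple [valley salt]]] [canyon trap]].

[[village [temple [valley salt]]] [canyon trap]]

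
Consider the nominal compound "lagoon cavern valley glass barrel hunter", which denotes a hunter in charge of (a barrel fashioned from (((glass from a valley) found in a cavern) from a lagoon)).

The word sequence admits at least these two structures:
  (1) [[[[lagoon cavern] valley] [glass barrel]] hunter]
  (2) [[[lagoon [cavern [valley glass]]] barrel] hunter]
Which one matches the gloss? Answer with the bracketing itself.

The paraphrase's head is the "hunter" part ("hunter"); its modifier is "lagoon cavern valley glass barrel".
That top-level split, carried through the inner groups, gives [[[lagoon [cavern [valley glass]]] barrel] hunter].

[[[lagoon [cavern [valley glass]]] barrel] hunter]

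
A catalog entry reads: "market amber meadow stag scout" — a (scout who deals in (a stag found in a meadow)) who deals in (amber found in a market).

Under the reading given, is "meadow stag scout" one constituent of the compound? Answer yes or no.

The paraphrase groups the words so that "meadow stag scout" is one unit: it corresponds to a single parenthesized sub-phrase.
The full structure is [[market amber] [[meadow stag] scout]], in which [meadow stag scout] is a constituent.

yes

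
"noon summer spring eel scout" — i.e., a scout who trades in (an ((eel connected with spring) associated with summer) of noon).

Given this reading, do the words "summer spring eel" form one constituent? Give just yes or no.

The paraphrase groups the words so that "summer spring eel" is one unit: it corresponds to a single parenthesized sub-phrase.
The full structure is [[noon [summer [spring eel]]] scout], in which [summer spring eel] is a constituent.

yes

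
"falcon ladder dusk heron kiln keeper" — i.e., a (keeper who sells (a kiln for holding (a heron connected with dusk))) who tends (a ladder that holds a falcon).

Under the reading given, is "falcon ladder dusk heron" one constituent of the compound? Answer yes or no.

no

The top-level split is [falcon ladder] [dusk heron kiln keeper]; the full structure is [[falcon ladder] [[[dusk heron] kiln] keeper]].
"falcon ladder dusk heron" straddles a constituent boundary, so it is not a single unit.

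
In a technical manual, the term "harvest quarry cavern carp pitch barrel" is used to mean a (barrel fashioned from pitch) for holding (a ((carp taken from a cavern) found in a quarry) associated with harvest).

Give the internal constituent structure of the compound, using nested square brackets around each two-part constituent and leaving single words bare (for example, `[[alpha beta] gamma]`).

[[harvest [quarry [cavern carp]]] [pitch barrel]]

Overall it is a kind of barrel (specifically "pitch barrel"); the modifier is "harvest quarry cavern carp".
"harvest quarry cavern carp" → head "carp" (specifically "quarry cavern carp"), modifier "harvest".
"quarry cavern carp" → head "carp" (specifically "cavern carp"), modifier "quarry".
"cavern carp" → head "carp", modifier "cavern".
"pitch barrel" → head "barrel", modifier "pitch".
So the structure is [[harvest [quarry [cavern carp]]] [pitch barrel]].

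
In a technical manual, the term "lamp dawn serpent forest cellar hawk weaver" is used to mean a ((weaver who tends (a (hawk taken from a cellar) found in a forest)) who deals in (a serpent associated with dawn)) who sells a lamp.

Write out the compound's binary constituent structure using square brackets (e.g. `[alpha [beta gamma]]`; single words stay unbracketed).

At the top level: head "weaver" (specifically "dawn serpent forest cellar hawk weaver"); modifier "lamp".
Within "dawn serpent forest cellar hawk weaver", the head is "weaver" (specifically "forest cellar hawk weaver") and the modifier is "dawn serpent".
Within "dawn serpent", the head is "serpent" and the modifier is "dawn".
Within "forest cellar hawk weaver", the head is "weaver" and the modifier is "forest cellar hawk".
Within "forest cellar hawk", the head is "hawk" (specifically "cellar hawk") and the modifier is "forest".
Within "cellar hawk", the head is "hawk" and the modifier is "cellar".
Putting it together: [lamp [[dawn serpent] [[forest [cellar hawk]] weaver]]].

[lamp [[dawn serpent] [[forest [cellar hawk]] weaver]]]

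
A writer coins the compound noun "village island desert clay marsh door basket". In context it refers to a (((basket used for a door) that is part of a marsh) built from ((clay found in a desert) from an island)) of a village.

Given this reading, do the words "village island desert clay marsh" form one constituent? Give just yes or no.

The top-level split is [village] [island desert clay marsh door basket]; the full structure is [village [[island [desert clay]] [marsh [door basket]]]].
"village island desert clay marsh" straddles a constituent boundary, so it is not a single unit.

no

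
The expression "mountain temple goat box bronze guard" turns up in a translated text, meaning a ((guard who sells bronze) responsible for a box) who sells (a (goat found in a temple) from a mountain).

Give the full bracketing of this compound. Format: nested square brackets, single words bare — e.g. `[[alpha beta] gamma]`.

The outermost head in the paraphrase is "guard" (specifically "box bronze guard"), modified by "mountain temple goat".
Inside "mountain temple goat": head "goat" (specifically "temple goat"), modifier "mountain".
Inside "temple goat": head "goat", modifier "temple".
Inside "box bronze guard": head "guard" (specifically "bronze guard"), modifier "box".
Inside "bronze guard": head "guard", modifier "bronze".
Putting it together: [[mountain [temple goat]] [box [bronze guard]]].

[[mountain [temple goat]] [box [bronze guard]]]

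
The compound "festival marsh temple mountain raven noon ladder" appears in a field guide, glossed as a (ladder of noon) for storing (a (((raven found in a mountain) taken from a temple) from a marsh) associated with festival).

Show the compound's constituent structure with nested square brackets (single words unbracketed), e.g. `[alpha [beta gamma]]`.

Overall it is a kind of ladder (specifically "noon ladder"); the modifier is "festival marsh temple mountain raven".
Inside "festival marsh temple mountain raven": head "raven" (specifically "marsh temple mountain raven"), modifier "festival".
Inside "marsh temple mountain raven": head "raven" (specifically "temple mountain raven"), modifier "marsh".
Inside "temple mountain raven": head "raven" (specifically "mountain raven"), modifier "temple".
Inside "mountain raven": head "raven", modifier "mountain".
Inside "noon ladder": head "ladder", modifier "noon".
Putting it together: [[festival [marsh [temple [mountain raven]]]] [noon ladder]].

[[festival [marsh [temple [mountain raven]]]] [noon ladder]]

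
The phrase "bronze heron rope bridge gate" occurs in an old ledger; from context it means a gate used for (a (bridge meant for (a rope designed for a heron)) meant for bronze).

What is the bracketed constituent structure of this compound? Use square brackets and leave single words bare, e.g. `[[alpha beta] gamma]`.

The outermost head in the paraphrase is "gate", modified by "bronze heron rope bridge".
Within "bronze heron rope bridge", the head is "bridge" (specifically "heron rope bridge") and the modifier is "bronze".
Within "heron rope bridge", the head is "bridge" and the modifier is "heron rope".
Within "heron rope", the head is "rope" and the modifier is "heron".
So the structure is [[bronze [[heron rope] bridge]] gate].

[[bronze [[heron rope] bridge]] gate]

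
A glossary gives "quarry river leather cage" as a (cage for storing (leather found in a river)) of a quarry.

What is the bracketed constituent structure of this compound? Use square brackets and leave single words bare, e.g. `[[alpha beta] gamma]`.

At the top level: head "cage" (specifically "river leather cage"); modifier "quarry".
Inside "river leather cage": head "cage", modifier "river leather".
Inside "river leather": head "leather", modifier "river".
Putting it together: [quarry [[river leather] cage]].

[quarry [[river leather] cage]]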